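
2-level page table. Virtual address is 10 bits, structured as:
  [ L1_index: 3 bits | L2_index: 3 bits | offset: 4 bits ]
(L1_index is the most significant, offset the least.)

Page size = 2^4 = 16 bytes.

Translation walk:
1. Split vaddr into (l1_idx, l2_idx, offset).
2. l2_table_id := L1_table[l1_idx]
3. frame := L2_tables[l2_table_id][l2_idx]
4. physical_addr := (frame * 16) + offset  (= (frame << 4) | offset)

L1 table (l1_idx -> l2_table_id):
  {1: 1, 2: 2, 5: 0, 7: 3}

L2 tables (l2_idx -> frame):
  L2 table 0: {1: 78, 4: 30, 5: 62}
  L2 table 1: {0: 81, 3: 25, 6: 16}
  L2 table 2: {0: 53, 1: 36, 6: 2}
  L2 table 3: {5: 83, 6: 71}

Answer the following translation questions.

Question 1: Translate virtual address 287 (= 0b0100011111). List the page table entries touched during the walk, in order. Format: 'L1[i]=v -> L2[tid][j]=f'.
vaddr = 287 = 0b0100011111
Split: l1_idx=2, l2_idx=1, offset=15

Answer: L1[2]=2 -> L2[2][1]=36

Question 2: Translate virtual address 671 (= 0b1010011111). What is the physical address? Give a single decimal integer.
vaddr = 671 = 0b1010011111
Split: l1_idx=5, l2_idx=1, offset=15
L1[5] = 0
L2[0][1] = 78
paddr = 78 * 16 + 15 = 1263

Answer: 1263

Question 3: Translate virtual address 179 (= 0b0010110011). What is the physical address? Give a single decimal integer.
Answer: 403

Derivation:
vaddr = 179 = 0b0010110011
Split: l1_idx=1, l2_idx=3, offset=3
L1[1] = 1
L2[1][3] = 25
paddr = 25 * 16 + 3 = 403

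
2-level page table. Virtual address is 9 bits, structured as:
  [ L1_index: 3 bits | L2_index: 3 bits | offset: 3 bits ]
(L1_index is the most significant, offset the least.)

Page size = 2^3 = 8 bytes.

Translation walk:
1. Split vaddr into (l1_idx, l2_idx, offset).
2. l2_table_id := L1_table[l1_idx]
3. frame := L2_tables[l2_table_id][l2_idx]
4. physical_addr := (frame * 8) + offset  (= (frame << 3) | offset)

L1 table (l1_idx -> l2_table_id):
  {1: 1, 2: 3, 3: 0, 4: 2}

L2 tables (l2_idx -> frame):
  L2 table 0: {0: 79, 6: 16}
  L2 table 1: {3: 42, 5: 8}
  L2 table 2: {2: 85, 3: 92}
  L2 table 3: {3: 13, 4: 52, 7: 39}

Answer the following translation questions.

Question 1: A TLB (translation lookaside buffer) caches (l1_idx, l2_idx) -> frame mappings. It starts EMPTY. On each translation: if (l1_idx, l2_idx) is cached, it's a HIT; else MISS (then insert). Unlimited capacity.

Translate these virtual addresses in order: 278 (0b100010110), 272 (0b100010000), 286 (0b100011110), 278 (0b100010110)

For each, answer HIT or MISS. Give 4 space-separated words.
Answer: MISS HIT MISS HIT

Derivation:
vaddr=278: (4,2) not in TLB -> MISS, insert
vaddr=272: (4,2) in TLB -> HIT
vaddr=286: (4,3) not in TLB -> MISS, insert
vaddr=278: (4,2) in TLB -> HIT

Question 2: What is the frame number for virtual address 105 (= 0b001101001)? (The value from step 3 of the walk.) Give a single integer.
vaddr = 105: l1_idx=1, l2_idx=5
L1[1] = 1; L2[1][5] = 8

Answer: 8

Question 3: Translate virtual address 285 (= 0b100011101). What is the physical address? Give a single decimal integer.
Answer: 741

Derivation:
vaddr = 285 = 0b100011101
Split: l1_idx=4, l2_idx=3, offset=5
L1[4] = 2
L2[2][3] = 92
paddr = 92 * 8 + 5 = 741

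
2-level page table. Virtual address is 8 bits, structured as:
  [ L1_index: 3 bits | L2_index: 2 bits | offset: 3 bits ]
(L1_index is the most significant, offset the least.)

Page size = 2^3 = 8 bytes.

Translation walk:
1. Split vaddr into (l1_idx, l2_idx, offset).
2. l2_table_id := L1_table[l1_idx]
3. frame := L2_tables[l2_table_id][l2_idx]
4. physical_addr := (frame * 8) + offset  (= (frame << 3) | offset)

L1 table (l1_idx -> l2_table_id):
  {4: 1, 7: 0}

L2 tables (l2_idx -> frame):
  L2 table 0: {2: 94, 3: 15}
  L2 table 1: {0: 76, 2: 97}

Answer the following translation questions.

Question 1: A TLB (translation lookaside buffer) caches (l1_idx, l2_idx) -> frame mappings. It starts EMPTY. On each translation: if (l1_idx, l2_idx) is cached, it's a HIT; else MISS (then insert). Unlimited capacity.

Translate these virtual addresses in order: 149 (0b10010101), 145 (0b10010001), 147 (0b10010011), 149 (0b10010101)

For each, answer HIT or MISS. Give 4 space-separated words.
vaddr=149: (4,2) not in TLB -> MISS, insert
vaddr=145: (4,2) in TLB -> HIT
vaddr=147: (4,2) in TLB -> HIT
vaddr=149: (4,2) in TLB -> HIT

Answer: MISS HIT HIT HIT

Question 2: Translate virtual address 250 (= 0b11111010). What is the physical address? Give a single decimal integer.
vaddr = 250 = 0b11111010
Split: l1_idx=7, l2_idx=3, offset=2
L1[7] = 0
L2[0][3] = 15
paddr = 15 * 8 + 2 = 122

Answer: 122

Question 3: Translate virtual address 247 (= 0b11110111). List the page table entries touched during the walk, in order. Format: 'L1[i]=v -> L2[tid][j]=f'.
Answer: L1[7]=0 -> L2[0][2]=94

Derivation:
vaddr = 247 = 0b11110111
Split: l1_idx=7, l2_idx=2, offset=7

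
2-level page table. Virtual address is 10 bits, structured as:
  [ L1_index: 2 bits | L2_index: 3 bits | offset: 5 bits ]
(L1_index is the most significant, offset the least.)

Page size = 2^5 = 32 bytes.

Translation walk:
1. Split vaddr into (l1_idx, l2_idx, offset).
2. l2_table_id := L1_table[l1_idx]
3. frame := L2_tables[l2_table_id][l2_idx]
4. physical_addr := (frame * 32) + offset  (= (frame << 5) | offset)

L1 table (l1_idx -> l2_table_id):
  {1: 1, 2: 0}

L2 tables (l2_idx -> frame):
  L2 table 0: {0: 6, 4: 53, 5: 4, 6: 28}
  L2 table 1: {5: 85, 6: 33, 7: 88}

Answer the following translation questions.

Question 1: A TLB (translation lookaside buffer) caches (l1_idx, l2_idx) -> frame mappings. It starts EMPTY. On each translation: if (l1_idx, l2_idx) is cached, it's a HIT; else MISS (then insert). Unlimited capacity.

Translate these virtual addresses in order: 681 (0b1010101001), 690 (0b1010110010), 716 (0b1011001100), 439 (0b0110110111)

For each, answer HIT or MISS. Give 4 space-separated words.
Answer: MISS HIT MISS MISS

Derivation:
vaddr=681: (2,5) not in TLB -> MISS, insert
vaddr=690: (2,5) in TLB -> HIT
vaddr=716: (2,6) not in TLB -> MISS, insert
vaddr=439: (1,5) not in TLB -> MISS, insert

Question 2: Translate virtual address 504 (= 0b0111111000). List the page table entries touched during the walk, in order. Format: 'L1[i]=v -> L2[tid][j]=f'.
Answer: L1[1]=1 -> L2[1][7]=88

Derivation:
vaddr = 504 = 0b0111111000
Split: l1_idx=1, l2_idx=7, offset=24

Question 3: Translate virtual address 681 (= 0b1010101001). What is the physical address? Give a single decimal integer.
vaddr = 681 = 0b1010101001
Split: l1_idx=2, l2_idx=5, offset=9
L1[2] = 0
L2[0][5] = 4
paddr = 4 * 32 + 9 = 137

Answer: 137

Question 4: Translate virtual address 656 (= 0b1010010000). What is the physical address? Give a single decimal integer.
Answer: 1712

Derivation:
vaddr = 656 = 0b1010010000
Split: l1_idx=2, l2_idx=4, offset=16
L1[2] = 0
L2[0][4] = 53
paddr = 53 * 32 + 16 = 1712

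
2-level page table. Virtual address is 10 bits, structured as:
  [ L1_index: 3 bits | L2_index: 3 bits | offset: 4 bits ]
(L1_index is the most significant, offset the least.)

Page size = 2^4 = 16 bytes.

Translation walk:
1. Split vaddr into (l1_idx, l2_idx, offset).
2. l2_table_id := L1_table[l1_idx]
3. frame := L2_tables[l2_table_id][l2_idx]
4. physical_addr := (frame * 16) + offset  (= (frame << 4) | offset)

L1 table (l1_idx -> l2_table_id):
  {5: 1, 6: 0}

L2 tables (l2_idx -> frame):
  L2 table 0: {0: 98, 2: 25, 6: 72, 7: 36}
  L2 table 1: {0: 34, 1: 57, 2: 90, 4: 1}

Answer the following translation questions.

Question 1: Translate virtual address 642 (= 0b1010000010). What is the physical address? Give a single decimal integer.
vaddr = 642 = 0b1010000010
Split: l1_idx=5, l2_idx=0, offset=2
L1[5] = 1
L2[1][0] = 34
paddr = 34 * 16 + 2 = 546

Answer: 546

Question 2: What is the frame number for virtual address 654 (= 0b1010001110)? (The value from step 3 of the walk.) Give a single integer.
vaddr = 654: l1_idx=5, l2_idx=0
L1[5] = 1; L2[1][0] = 34

Answer: 34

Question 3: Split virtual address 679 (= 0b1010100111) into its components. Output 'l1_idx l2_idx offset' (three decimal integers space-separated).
vaddr = 679 = 0b1010100111
  top 3 bits -> l1_idx = 5
  next 3 bits -> l2_idx = 2
  bottom 4 bits -> offset = 7

Answer: 5 2 7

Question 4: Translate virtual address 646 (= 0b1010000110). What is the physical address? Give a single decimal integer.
Answer: 550

Derivation:
vaddr = 646 = 0b1010000110
Split: l1_idx=5, l2_idx=0, offset=6
L1[5] = 1
L2[1][0] = 34
paddr = 34 * 16 + 6 = 550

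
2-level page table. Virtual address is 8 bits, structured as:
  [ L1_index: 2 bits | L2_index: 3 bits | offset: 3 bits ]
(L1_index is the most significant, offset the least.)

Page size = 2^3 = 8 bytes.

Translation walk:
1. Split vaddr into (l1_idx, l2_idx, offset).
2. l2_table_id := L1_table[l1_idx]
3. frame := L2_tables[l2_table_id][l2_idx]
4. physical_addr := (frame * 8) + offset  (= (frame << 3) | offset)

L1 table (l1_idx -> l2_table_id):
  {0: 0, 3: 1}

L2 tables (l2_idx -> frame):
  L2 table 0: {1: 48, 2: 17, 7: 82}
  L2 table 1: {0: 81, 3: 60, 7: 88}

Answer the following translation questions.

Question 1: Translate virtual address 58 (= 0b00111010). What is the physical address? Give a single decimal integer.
vaddr = 58 = 0b00111010
Split: l1_idx=0, l2_idx=7, offset=2
L1[0] = 0
L2[0][7] = 82
paddr = 82 * 8 + 2 = 658

Answer: 658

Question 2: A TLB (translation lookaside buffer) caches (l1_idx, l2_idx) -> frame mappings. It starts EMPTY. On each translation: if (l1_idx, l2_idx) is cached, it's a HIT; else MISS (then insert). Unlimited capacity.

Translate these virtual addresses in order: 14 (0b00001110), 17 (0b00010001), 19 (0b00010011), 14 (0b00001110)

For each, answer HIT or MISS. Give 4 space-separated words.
vaddr=14: (0,1) not in TLB -> MISS, insert
vaddr=17: (0,2) not in TLB -> MISS, insert
vaddr=19: (0,2) in TLB -> HIT
vaddr=14: (0,1) in TLB -> HIT

Answer: MISS MISS HIT HIT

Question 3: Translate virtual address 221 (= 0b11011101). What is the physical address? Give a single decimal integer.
Answer: 485

Derivation:
vaddr = 221 = 0b11011101
Split: l1_idx=3, l2_idx=3, offset=5
L1[3] = 1
L2[1][3] = 60
paddr = 60 * 8 + 5 = 485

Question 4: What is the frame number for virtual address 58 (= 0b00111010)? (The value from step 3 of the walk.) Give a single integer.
vaddr = 58: l1_idx=0, l2_idx=7
L1[0] = 0; L2[0][7] = 82

Answer: 82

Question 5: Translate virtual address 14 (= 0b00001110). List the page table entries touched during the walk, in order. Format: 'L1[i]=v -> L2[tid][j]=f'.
vaddr = 14 = 0b00001110
Split: l1_idx=0, l2_idx=1, offset=6

Answer: L1[0]=0 -> L2[0][1]=48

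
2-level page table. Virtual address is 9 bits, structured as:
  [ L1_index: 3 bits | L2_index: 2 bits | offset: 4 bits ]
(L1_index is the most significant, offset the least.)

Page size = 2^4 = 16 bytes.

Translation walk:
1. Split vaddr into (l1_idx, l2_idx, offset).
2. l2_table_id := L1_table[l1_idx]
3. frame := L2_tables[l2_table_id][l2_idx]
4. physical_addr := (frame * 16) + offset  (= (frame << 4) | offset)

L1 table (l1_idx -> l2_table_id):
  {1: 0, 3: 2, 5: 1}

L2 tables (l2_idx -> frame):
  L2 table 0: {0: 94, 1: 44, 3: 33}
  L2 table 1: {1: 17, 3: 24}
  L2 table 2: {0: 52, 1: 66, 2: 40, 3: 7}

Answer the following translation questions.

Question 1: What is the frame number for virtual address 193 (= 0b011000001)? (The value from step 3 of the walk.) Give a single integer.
Answer: 52

Derivation:
vaddr = 193: l1_idx=3, l2_idx=0
L1[3] = 2; L2[2][0] = 52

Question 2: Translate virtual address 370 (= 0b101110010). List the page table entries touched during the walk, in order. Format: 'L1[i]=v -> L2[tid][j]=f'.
vaddr = 370 = 0b101110010
Split: l1_idx=5, l2_idx=3, offset=2

Answer: L1[5]=1 -> L2[1][3]=24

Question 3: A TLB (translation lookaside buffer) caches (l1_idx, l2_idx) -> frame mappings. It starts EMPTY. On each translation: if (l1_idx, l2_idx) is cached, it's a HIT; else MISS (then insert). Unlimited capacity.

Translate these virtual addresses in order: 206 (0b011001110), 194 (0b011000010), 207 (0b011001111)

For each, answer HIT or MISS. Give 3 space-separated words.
Answer: MISS HIT HIT

Derivation:
vaddr=206: (3,0) not in TLB -> MISS, insert
vaddr=194: (3,0) in TLB -> HIT
vaddr=207: (3,0) in TLB -> HIT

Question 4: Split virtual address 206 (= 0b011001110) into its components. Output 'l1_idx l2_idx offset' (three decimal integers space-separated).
vaddr = 206 = 0b011001110
  top 3 bits -> l1_idx = 3
  next 2 bits -> l2_idx = 0
  bottom 4 bits -> offset = 14

Answer: 3 0 14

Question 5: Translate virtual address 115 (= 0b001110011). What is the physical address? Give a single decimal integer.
vaddr = 115 = 0b001110011
Split: l1_idx=1, l2_idx=3, offset=3
L1[1] = 0
L2[0][3] = 33
paddr = 33 * 16 + 3 = 531

Answer: 531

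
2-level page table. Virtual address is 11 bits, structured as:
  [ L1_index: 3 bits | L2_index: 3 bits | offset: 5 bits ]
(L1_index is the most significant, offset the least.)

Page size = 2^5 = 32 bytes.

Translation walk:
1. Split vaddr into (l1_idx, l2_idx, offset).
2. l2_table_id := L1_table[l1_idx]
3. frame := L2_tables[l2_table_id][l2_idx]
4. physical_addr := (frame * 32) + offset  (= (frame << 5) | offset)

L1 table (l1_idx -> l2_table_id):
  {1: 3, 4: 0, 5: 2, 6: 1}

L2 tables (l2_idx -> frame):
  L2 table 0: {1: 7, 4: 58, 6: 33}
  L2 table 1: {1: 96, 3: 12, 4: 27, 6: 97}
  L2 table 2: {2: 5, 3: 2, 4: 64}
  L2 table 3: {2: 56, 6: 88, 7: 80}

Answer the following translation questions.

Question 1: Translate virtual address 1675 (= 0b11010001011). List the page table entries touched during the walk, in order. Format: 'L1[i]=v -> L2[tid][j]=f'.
vaddr = 1675 = 0b11010001011
Split: l1_idx=6, l2_idx=4, offset=11

Answer: L1[6]=1 -> L2[1][4]=27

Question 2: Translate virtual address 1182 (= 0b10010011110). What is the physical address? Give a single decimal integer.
Answer: 1886

Derivation:
vaddr = 1182 = 0b10010011110
Split: l1_idx=4, l2_idx=4, offset=30
L1[4] = 0
L2[0][4] = 58
paddr = 58 * 32 + 30 = 1886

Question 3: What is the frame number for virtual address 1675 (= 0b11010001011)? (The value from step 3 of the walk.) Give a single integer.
Answer: 27

Derivation:
vaddr = 1675: l1_idx=6, l2_idx=4
L1[6] = 1; L2[1][4] = 27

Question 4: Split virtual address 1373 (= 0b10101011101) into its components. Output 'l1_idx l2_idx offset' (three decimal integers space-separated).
vaddr = 1373 = 0b10101011101
  top 3 bits -> l1_idx = 5
  next 3 bits -> l2_idx = 2
  bottom 5 bits -> offset = 29

Answer: 5 2 29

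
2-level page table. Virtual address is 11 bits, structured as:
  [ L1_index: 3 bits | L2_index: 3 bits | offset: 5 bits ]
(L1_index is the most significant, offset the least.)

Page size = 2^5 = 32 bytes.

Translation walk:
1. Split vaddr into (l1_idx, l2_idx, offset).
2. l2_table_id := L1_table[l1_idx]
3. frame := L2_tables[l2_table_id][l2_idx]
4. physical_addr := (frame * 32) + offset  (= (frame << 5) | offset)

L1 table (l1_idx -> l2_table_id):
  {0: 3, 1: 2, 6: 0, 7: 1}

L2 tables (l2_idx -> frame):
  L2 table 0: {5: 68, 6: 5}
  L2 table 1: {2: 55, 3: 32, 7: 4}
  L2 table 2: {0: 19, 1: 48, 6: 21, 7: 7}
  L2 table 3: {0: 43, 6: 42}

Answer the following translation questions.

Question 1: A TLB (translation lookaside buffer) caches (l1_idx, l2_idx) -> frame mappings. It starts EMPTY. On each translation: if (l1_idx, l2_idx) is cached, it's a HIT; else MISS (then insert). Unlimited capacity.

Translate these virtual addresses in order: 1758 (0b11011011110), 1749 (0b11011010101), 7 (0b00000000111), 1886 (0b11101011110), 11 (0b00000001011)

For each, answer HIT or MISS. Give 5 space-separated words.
Answer: MISS HIT MISS MISS HIT

Derivation:
vaddr=1758: (6,6) not in TLB -> MISS, insert
vaddr=1749: (6,6) in TLB -> HIT
vaddr=7: (0,0) not in TLB -> MISS, insert
vaddr=1886: (7,2) not in TLB -> MISS, insert
vaddr=11: (0,0) in TLB -> HIT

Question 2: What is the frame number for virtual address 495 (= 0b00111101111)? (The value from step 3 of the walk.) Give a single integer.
vaddr = 495: l1_idx=1, l2_idx=7
L1[1] = 2; L2[2][7] = 7

Answer: 7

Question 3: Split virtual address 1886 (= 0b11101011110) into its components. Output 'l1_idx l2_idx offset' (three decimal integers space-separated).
vaddr = 1886 = 0b11101011110
  top 3 bits -> l1_idx = 7
  next 3 bits -> l2_idx = 2
  bottom 5 bits -> offset = 30

Answer: 7 2 30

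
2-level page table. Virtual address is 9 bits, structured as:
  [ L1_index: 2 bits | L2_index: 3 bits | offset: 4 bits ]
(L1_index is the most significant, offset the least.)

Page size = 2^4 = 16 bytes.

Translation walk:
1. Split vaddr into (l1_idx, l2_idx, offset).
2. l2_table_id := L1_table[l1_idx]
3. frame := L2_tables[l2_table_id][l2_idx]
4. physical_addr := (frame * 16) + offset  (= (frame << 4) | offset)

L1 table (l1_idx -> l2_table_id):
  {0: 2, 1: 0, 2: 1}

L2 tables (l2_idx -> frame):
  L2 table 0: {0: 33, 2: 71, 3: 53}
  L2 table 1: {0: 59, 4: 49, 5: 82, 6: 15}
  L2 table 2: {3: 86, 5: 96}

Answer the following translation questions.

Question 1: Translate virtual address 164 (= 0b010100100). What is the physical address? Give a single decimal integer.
vaddr = 164 = 0b010100100
Split: l1_idx=1, l2_idx=2, offset=4
L1[1] = 0
L2[0][2] = 71
paddr = 71 * 16 + 4 = 1140

Answer: 1140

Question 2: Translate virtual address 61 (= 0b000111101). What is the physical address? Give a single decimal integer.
vaddr = 61 = 0b000111101
Split: l1_idx=0, l2_idx=3, offset=13
L1[0] = 2
L2[2][3] = 86
paddr = 86 * 16 + 13 = 1389

Answer: 1389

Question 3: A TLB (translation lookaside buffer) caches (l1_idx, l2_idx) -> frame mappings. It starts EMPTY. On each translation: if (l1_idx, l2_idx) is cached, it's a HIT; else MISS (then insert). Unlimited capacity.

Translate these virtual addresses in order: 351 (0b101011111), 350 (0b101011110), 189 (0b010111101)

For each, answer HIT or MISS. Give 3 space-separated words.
Answer: MISS HIT MISS

Derivation:
vaddr=351: (2,5) not in TLB -> MISS, insert
vaddr=350: (2,5) in TLB -> HIT
vaddr=189: (1,3) not in TLB -> MISS, insert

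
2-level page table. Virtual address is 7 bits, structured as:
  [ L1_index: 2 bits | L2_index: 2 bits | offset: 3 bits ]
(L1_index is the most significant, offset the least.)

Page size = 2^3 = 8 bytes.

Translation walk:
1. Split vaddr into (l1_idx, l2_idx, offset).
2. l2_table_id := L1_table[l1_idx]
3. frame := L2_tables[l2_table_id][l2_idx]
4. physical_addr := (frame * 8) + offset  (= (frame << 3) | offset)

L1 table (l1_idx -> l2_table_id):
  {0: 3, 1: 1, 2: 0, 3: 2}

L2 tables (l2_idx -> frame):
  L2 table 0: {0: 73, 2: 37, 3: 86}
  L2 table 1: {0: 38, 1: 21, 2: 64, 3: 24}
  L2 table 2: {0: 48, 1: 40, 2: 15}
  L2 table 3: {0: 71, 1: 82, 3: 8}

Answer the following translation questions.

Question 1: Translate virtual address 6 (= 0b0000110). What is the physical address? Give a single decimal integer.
vaddr = 6 = 0b0000110
Split: l1_idx=0, l2_idx=0, offset=6
L1[0] = 3
L2[3][0] = 71
paddr = 71 * 8 + 6 = 574

Answer: 574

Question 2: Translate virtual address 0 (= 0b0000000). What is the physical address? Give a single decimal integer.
Answer: 568

Derivation:
vaddr = 0 = 0b0000000
Split: l1_idx=0, l2_idx=0, offset=0
L1[0] = 3
L2[3][0] = 71
paddr = 71 * 8 + 0 = 568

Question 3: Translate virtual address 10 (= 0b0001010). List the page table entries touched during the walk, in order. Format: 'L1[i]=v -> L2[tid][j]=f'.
vaddr = 10 = 0b0001010
Split: l1_idx=0, l2_idx=1, offset=2

Answer: L1[0]=3 -> L2[3][1]=82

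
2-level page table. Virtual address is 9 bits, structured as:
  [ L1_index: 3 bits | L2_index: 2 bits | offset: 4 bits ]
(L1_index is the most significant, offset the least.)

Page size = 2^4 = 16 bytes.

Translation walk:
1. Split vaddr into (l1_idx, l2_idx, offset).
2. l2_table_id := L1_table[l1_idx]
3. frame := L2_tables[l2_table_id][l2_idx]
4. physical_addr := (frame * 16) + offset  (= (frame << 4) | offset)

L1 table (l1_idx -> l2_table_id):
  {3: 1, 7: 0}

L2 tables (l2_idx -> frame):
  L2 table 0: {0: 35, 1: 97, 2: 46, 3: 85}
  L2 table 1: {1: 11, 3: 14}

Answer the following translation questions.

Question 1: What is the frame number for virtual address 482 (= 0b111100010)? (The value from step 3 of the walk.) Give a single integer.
vaddr = 482: l1_idx=7, l2_idx=2
L1[7] = 0; L2[0][2] = 46

Answer: 46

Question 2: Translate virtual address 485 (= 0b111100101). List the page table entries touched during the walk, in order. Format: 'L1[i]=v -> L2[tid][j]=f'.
Answer: L1[7]=0 -> L2[0][2]=46

Derivation:
vaddr = 485 = 0b111100101
Split: l1_idx=7, l2_idx=2, offset=5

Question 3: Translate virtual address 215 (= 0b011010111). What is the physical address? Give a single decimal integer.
vaddr = 215 = 0b011010111
Split: l1_idx=3, l2_idx=1, offset=7
L1[3] = 1
L2[1][1] = 11
paddr = 11 * 16 + 7 = 183

Answer: 183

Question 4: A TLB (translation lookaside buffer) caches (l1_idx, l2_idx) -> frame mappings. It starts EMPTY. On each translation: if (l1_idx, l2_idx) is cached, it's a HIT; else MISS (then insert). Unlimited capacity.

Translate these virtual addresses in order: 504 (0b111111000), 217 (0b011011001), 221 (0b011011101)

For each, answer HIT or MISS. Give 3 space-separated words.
Answer: MISS MISS HIT

Derivation:
vaddr=504: (7,3) not in TLB -> MISS, insert
vaddr=217: (3,1) not in TLB -> MISS, insert
vaddr=221: (3,1) in TLB -> HIT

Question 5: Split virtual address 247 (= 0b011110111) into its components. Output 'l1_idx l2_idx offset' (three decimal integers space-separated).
Answer: 3 3 7

Derivation:
vaddr = 247 = 0b011110111
  top 3 bits -> l1_idx = 3
  next 2 bits -> l2_idx = 3
  bottom 4 bits -> offset = 7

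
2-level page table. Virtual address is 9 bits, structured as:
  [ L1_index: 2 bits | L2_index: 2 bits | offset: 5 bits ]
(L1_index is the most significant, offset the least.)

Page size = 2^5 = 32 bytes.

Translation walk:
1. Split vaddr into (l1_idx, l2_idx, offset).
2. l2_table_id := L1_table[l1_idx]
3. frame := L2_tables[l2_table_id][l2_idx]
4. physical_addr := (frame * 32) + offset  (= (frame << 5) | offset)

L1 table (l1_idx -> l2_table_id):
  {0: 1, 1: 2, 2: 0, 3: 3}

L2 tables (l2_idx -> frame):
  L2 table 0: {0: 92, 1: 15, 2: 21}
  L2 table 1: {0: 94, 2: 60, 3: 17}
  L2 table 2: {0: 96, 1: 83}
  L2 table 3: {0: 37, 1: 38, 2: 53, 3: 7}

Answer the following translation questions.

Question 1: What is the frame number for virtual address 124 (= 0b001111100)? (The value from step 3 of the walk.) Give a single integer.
vaddr = 124: l1_idx=0, l2_idx=3
L1[0] = 1; L2[1][3] = 17

Answer: 17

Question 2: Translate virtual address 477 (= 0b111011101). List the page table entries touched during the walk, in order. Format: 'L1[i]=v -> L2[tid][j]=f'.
Answer: L1[3]=3 -> L2[3][2]=53

Derivation:
vaddr = 477 = 0b111011101
Split: l1_idx=3, l2_idx=2, offset=29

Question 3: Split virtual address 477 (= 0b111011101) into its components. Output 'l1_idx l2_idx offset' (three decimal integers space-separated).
Answer: 3 2 29

Derivation:
vaddr = 477 = 0b111011101
  top 2 bits -> l1_idx = 3
  next 2 bits -> l2_idx = 2
  bottom 5 bits -> offset = 29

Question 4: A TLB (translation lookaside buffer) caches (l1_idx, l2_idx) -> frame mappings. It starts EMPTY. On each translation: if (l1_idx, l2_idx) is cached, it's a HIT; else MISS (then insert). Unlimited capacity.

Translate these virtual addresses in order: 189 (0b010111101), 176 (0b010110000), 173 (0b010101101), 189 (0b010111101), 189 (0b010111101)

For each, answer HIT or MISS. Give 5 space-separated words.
vaddr=189: (1,1) not in TLB -> MISS, insert
vaddr=176: (1,1) in TLB -> HIT
vaddr=173: (1,1) in TLB -> HIT
vaddr=189: (1,1) in TLB -> HIT
vaddr=189: (1,1) in TLB -> HIT

Answer: MISS HIT HIT HIT HIT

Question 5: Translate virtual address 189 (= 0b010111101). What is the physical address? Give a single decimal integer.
vaddr = 189 = 0b010111101
Split: l1_idx=1, l2_idx=1, offset=29
L1[1] = 2
L2[2][1] = 83
paddr = 83 * 32 + 29 = 2685

Answer: 2685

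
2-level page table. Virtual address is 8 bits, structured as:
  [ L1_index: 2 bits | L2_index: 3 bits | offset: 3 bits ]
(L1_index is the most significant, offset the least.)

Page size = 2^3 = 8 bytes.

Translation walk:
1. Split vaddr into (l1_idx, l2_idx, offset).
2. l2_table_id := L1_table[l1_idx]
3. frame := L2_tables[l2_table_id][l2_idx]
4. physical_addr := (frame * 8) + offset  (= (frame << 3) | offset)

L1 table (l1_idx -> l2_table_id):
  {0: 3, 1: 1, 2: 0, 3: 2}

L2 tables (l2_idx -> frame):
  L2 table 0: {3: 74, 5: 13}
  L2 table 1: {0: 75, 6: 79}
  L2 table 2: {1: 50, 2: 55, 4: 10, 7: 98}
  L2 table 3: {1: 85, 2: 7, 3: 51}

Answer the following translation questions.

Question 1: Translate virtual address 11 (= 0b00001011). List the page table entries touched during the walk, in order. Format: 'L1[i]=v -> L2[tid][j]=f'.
Answer: L1[0]=3 -> L2[3][1]=85

Derivation:
vaddr = 11 = 0b00001011
Split: l1_idx=0, l2_idx=1, offset=3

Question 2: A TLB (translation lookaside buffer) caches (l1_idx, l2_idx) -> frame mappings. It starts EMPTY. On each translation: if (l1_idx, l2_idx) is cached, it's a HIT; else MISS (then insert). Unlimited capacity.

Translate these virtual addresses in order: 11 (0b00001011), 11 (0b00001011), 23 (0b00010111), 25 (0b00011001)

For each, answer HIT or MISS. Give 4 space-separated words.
vaddr=11: (0,1) not in TLB -> MISS, insert
vaddr=11: (0,1) in TLB -> HIT
vaddr=23: (0,2) not in TLB -> MISS, insert
vaddr=25: (0,3) not in TLB -> MISS, insert

Answer: MISS HIT MISS MISS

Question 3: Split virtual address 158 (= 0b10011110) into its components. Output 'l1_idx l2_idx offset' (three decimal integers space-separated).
vaddr = 158 = 0b10011110
  top 2 bits -> l1_idx = 2
  next 3 bits -> l2_idx = 3
  bottom 3 bits -> offset = 6

Answer: 2 3 6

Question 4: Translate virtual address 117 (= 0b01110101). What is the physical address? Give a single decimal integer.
vaddr = 117 = 0b01110101
Split: l1_idx=1, l2_idx=6, offset=5
L1[1] = 1
L2[1][6] = 79
paddr = 79 * 8 + 5 = 637

Answer: 637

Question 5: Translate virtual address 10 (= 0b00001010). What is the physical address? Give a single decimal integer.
vaddr = 10 = 0b00001010
Split: l1_idx=0, l2_idx=1, offset=2
L1[0] = 3
L2[3][1] = 85
paddr = 85 * 8 + 2 = 682

Answer: 682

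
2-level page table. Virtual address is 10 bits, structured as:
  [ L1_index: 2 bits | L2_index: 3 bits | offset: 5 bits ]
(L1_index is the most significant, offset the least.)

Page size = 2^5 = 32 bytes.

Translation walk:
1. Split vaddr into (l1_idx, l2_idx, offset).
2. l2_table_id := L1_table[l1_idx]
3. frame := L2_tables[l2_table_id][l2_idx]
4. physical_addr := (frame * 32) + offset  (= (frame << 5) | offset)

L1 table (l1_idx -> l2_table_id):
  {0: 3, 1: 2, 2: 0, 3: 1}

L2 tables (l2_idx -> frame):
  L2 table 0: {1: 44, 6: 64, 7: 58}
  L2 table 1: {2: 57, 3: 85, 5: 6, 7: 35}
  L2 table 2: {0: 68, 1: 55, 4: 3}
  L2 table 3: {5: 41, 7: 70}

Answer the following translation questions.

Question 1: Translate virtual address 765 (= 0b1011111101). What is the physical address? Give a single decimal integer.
vaddr = 765 = 0b1011111101
Split: l1_idx=2, l2_idx=7, offset=29
L1[2] = 0
L2[0][7] = 58
paddr = 58 * 32 + 29 = 1885

Answer: 1885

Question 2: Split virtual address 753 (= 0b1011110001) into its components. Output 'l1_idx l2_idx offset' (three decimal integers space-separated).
Answer: 2 7 17

Derivation:
vaddr = 753 = 0b1011110001
  top 2 bits -> l1_idx = 2
  next 3 bits -> l2_idx = 7
  bottom 5 bits -> offset = 17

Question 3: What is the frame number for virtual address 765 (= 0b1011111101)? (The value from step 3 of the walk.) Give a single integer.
Answer: 58

Derivation:
vaddr = 765: l1_idx=2, l2_idx=7
L1[2] = 0; L2[0][7] = 58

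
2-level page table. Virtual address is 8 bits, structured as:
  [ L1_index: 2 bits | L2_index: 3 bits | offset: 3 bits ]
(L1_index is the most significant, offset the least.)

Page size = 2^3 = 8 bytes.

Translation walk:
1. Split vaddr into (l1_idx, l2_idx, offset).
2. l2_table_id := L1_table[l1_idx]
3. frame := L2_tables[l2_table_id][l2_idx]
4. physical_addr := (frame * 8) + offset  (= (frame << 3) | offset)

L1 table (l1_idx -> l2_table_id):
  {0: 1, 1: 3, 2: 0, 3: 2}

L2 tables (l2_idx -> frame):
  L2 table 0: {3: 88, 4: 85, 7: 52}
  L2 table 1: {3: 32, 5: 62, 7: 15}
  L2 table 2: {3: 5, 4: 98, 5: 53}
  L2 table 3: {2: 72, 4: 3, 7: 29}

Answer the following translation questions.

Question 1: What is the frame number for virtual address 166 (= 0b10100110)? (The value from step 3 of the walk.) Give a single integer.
Answer: 85

Derivation:
vaddr = 166: l1_idx=2, l2_idx=4
L1[2] = 0; L2[0][4] = 85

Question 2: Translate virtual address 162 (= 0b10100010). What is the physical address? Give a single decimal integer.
Answer: 682

Derivation:
vaddr = 162 = 0b10100010
Split: l1_idx=2, l2_idx=4, offset=2
L1[2] = 0
L2[0][4] = 85
paddr = 85 * 8 + 2 = 682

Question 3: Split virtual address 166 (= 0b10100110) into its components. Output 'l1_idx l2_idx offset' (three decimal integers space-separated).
Answer: 2 4 6

Derivation:
vaddr = 166 = 0b10100110
  top 2 bits -> l1_idx = 2
  next 3 bits -> l2_idx = 4
  bottom 3 bits -> offset = 6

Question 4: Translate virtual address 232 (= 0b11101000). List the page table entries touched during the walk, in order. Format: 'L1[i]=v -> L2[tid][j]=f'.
vaddr = 232 = 0b11101000
Split: l1_idx=3, l2_idx=5, offset=0

Answer: L1[3]=2 -> L2[2][5]=53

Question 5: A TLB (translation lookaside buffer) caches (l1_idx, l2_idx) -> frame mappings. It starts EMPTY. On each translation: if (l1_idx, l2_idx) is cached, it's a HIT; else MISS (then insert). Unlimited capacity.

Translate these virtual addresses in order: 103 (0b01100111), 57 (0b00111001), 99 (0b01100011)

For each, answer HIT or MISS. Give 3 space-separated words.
Answer: MISS MISS HIT

Derivation:
vaddr=103: (1,4) not in TLB -> MISS, insert
vaddr=57: (0,7) not in TLB -> MISS, insert
vaddr=99: (1,4) in TLB -> HIT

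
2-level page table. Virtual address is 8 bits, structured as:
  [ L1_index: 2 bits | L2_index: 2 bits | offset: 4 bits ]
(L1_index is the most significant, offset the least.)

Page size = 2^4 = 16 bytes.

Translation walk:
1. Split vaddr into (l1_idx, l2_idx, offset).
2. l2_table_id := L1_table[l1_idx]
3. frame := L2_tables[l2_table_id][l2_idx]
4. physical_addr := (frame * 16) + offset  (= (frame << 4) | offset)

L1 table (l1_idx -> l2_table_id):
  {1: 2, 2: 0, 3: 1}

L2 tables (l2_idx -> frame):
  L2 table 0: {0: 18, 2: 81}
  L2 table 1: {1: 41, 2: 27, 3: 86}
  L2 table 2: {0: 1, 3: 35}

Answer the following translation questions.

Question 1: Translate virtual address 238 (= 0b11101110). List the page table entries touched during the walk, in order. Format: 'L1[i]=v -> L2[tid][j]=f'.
vaddr = 238 = 0b11101110
Split: l1_idx=3, l2_idx=2, offset=14

Answer: L1[3]=1 -> L2[1][2]=27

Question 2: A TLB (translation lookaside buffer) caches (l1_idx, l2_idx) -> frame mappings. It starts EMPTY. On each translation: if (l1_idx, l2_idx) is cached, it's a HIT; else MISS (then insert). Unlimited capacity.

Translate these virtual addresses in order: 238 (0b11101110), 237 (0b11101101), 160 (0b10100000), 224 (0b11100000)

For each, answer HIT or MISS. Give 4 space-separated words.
vaddr=238: (3,2) not in TLB -> MISS, insert
vaddr=237: (3,2) in TLB -> HIT
vaddr=160: (2,2) not in TLB -> MISS, insert
vaddr=224: (3,2) in TLB -> HIT

Answer: MISS HIT MISS HIT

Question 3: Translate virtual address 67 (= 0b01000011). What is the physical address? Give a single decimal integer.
Answer: 19

Derivation:
vaddr = 67 = 0b01000011
Split: l1_idx=1, l2_idx=0, offset=3
L1[1] = 2
L2[2][0] = 1
paddr = 1 * 16 + 3 = 19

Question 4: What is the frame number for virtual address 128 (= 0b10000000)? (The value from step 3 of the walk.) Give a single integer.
Answer: 18

Derivation:
vaddr = 128: l1_idx=2, l2_idx=0
L1[2] = 0; L2[0][0] = 18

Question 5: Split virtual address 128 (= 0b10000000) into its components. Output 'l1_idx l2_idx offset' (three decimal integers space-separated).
vaddr = 128 = 0b10000000
  top 2 bits -> l1_idx = 2
  next 2 bits -> l2_idx = 0
  bottom 4 bits -> offset = 0

Answer: 2 0 0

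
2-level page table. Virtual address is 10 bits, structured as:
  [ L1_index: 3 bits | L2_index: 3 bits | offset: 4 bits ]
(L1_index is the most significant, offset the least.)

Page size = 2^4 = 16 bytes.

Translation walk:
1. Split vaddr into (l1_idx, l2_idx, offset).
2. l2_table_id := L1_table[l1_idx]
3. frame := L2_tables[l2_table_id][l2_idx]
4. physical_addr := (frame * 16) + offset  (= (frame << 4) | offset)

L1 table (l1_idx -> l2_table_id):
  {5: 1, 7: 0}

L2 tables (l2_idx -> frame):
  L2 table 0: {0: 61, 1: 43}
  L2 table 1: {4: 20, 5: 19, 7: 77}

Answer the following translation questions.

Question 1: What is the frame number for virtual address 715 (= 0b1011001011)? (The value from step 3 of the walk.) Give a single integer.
vaddr = 715: l1_idx=5, l2_idx=4
L1[5] = 1; L2[1][4] = 20

Answer: 20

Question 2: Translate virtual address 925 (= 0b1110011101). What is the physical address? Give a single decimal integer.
Answer: 701

Derivation:
vaddr = 925 = 0b1110011101
Split: l1_idx=7, l2_idx=1, offset=13
L1[7] = 0
L2[0][1] = 43
paddr = 43 * 16 + 13 = 701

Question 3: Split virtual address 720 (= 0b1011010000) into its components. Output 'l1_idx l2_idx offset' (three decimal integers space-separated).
vaddr = 720 = 0b1011010000
  top 3 bits -> l1_idx = 5
  next 3 bits -> l2_idx = 5
  bottom 4 bits -> offset = 0

Answer: 5 5 0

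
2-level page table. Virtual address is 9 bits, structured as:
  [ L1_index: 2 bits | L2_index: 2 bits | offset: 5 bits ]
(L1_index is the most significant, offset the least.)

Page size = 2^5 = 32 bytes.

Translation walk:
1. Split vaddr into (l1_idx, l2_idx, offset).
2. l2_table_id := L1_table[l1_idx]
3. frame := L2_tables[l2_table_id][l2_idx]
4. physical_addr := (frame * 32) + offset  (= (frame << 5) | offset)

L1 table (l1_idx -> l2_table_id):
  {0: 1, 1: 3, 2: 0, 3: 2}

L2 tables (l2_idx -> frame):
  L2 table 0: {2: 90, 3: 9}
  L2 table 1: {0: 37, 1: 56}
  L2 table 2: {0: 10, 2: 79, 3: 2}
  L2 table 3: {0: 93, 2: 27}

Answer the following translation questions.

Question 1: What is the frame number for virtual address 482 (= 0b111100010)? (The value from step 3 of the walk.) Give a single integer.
vaddr = 482: l1_idx=3, l2_idx=3
L1[3] = 2; L2[2][3] = 2

Answer: 2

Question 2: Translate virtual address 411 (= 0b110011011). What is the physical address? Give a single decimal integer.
Answer: 347

Derivation:
vaddr = 411 = 0b110011011
Split: l1_idx=3, l2_idx=0, offset=27
L1[3] = 2
L2[2][0] = 10
paddr = 10 * 32 + 27 = 347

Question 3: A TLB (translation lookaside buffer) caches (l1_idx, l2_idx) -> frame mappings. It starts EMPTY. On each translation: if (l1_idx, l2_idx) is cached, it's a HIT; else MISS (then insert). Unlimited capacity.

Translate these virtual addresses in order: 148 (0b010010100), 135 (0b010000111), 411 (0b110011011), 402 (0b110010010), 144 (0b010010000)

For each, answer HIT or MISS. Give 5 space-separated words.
Answer: MISS HIT MISS HIT HIT

Derivation:
vaddr=148: (1,0) not in TLB -> MISS, insert
vaddr=135: (1,0) in TLB -> HIT
vaddr=411: (3,0) not in TLB -> MISS, insert
vaddr=402: (3,0) in TLB -> HIT
vaddr=144: (1,0) in TLB -> HIT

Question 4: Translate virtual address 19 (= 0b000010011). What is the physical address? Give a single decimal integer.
vaddr = 19 = 0b000010011
Split: l1_idx=0, l2_idx=0, offset=19
L1[0] = 1
L2[1][0] = 37
paddr = 37 * 32 + 19 = 1203

Answer: 1203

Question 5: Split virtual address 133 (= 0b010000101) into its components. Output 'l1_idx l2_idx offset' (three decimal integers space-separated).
Answer: 1 0 5

Derivation:
vaddr = 133 = 0b010000101
  top 2 bits -> l1_idx = 1
  next 2 bits -> l2_idx = 0
  bottom 5 bits -> offset = 5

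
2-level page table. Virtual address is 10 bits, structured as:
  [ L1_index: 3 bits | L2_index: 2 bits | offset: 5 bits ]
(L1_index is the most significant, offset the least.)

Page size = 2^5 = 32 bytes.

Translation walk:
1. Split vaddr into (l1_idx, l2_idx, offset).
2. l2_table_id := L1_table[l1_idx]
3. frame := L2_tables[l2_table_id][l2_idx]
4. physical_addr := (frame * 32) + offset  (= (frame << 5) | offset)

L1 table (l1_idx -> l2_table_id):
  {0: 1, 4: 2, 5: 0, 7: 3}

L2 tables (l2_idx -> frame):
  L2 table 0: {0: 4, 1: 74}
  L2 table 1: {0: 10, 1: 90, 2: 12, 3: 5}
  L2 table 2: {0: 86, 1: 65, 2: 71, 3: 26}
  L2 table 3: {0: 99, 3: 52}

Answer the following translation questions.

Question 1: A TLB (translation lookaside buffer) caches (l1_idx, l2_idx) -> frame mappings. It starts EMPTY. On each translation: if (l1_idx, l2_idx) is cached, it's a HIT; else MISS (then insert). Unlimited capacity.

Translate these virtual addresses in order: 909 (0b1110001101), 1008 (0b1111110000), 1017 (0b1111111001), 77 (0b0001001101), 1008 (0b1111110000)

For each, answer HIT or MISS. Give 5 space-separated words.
vaddr=909: (7,0) not in TLB -> MISS, insert
vaddr=1008: (7,3) not in TLB -> MISS, insert
vaddr=1017: (7,3) in TLB -> HIT
vaddr=77: (0,2) not in TLB -> MISS, insert
vaddr=1008: (7,3) in TLB -> HIT

Answer: MISS MISS HIT MISS HIT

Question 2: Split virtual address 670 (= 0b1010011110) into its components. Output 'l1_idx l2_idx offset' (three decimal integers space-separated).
vaddr = 670 = 0b1010011110
  top 3 bits -> l1_idx = 5
  next 2 bits -> l2_idx = 0
  bottom 5 bits -> offset = 30

Answer: 5 0 30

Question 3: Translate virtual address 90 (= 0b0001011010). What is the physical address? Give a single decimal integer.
vaddr = 90 = 0b0001011010
Split: l1_idx=0, l2_idx=2, offset=26
L1[0] = 1
L2[1][2] = 12
paddr = 12 * 32 + 26 = 410

Answer: 410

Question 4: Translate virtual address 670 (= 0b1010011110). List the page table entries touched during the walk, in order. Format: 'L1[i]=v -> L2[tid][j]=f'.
vaddr = 670 = 0b1010011110
Split: l1_idx=5, l2_idx=0, offset=30

Answer: L1[5]=0 -> L2[0][0]=4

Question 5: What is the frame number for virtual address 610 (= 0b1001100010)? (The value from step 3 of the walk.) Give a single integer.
vaddr = 610: l1_idx=4, l2_idx=3
L1[4] = 2; L2[2][3] = 26

Answer: 26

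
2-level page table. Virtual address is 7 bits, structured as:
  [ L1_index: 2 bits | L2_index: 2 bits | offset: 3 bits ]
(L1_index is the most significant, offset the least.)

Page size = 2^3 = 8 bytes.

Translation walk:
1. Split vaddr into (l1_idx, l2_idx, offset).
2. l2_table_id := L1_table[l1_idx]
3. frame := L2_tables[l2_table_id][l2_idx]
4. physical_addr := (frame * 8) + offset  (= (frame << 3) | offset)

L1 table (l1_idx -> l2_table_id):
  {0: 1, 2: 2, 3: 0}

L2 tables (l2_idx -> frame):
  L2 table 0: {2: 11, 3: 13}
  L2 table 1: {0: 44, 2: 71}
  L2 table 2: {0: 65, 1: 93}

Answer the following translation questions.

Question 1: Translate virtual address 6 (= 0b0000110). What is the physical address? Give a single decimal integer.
vaddr = 6 = 0b0000110
Split: l1_idx=0, l2_idx=0, offset=6
L1[0] = 1
L2[1][0] = 44
paddr = 44 * 8 + 6 = 358

Answer: 358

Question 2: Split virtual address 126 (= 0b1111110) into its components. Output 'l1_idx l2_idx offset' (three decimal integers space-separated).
vaddr = 126 = 0b1111110
  top 2 bits -> l1_idx = 3
  next 2 bits -> l2_idx = 3
  bottom 3 bits -> offset = 6

Answer: 3 3 6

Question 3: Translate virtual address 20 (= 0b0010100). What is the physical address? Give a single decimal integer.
Answer: 572

Derivation:
vaddr = 20 = 0b0010100
Split: l1_idx=0, l2_idx=2, offset=4
L1[0] = 1
L2[1][2] = 71
paddr = 71 * 8 + 4 = 572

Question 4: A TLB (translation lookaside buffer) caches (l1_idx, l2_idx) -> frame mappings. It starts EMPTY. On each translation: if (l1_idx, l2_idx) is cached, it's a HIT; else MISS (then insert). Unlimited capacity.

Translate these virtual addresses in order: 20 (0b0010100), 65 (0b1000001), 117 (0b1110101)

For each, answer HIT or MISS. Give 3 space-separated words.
vaddr=20: (0,2) not in TLB -> MISS, insert
vaddr=65: (2,0) not in TLB -> MISS, insert
vaddr=117: (3,2) not in TLB -> MISS, insert

Answer: MISS MISS MISS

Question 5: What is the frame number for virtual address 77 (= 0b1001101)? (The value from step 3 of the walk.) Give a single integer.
vaddr = 77: l1_idx=2, l2_idx=1
L1[2] = 2; L2[2][1] = 93

Answer: 93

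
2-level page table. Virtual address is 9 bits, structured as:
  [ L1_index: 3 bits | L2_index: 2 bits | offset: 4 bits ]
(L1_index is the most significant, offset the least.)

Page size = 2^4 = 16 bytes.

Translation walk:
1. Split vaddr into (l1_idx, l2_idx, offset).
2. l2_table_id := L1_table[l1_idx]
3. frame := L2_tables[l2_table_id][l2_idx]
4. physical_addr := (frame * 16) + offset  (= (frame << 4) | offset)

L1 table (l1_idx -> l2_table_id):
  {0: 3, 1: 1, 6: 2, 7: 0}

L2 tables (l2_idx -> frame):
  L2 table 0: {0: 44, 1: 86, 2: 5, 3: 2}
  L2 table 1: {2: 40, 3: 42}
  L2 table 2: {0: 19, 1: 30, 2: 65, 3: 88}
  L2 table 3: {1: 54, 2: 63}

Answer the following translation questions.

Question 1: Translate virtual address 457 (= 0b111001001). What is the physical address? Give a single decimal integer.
Answer: 713

Derivation:
vaddr = 457 = 0b111001001
Split: l1_idx=7, l2_idx=0, offset=9
L1[7] = 0
L2[0][0] = 44
paddr = 44 * 16 + 9 = 713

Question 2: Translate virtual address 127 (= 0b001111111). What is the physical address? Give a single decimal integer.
vaddr = 127 = 0b001111111
Split: l1_idx=1, l2_idx=3, offset=15
L1[1] = 1
L2[1][3] = 42
paddr = 42 * 16 + 15 = 687

Answer: 687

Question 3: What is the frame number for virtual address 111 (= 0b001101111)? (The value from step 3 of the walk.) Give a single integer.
vaddr = 111: l1_idx=1, l2_idx=2
L1[1] = 1; L2[1][2] = 40

Answer: 40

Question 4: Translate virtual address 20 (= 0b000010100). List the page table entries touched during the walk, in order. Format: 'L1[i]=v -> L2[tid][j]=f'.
vaddr = 20 = 0b000010100
Split: l1_idx=0, l2_idx=1, offset=4

Answer: L1[0]=3 -> L2[3][1]=54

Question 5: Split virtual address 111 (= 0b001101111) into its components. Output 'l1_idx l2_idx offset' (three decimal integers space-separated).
vaddr = 111 = 0b001101111
  top 3 bits -> l1_idx = 1
  next 2 bits -> l2_idx = 2
  bottom 4 bits -> offset = 15

Answer: 1 2 15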